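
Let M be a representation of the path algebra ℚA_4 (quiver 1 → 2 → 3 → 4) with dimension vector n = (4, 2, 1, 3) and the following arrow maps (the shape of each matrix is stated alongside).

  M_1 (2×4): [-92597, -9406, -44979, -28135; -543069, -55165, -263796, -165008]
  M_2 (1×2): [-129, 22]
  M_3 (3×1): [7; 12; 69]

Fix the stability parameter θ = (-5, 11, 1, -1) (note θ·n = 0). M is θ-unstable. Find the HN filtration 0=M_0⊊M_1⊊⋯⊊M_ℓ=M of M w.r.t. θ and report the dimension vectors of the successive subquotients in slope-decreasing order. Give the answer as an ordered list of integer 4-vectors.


Interval decomposition of M: I[1,1]^2, I[1,2], I[1,4], I[4,4]^2.
HN type (ℓ=4): μ^(1)=11; μ^(2)=11/3; μ^(3)=-1; μ^(4)=-5

((0, 1, 0, 0); (0, 1, 1, 1); (0, 0, 0, 2); (4, 0, 0, 0))


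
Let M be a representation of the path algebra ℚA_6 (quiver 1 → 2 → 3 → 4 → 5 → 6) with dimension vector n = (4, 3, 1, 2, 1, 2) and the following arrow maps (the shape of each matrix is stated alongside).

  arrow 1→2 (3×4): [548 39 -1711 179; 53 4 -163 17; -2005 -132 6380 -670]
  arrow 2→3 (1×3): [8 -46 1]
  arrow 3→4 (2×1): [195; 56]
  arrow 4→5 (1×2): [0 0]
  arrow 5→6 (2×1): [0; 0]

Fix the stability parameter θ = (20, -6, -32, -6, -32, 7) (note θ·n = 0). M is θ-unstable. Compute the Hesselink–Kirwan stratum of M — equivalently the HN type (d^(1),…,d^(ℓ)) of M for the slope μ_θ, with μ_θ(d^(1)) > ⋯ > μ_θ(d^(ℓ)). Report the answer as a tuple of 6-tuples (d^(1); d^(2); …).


Interval decomposition of M: I[1,1], I[1,2]^2, I[1,4], I[4,4], I[5,5], I[6,6]^2.
HN type (ℓ=4): μ^(1)=20; μ^(2)=7; μ^(3)=-6; μ^(4)=-32

((1, 0, 0, 0, 0, 0); (2, 2, 0, 0, 0, 2); (1, 1, 1, 2, 0, 0); (0, 0, 0, 0, 1, 0))


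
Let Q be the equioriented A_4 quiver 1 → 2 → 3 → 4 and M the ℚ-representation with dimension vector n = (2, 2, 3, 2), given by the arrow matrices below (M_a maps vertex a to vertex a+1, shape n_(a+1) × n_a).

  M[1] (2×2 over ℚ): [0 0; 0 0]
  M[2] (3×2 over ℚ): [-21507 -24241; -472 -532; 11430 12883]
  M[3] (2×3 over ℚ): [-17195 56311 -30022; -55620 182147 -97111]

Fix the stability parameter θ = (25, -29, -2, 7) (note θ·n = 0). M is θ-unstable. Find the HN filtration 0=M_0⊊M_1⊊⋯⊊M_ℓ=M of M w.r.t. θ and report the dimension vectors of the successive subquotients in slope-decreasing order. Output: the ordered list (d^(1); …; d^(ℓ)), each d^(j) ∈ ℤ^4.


Barcode: M ≅ I[1,1]^2, I[2,4]^2, I[3,3]. HN layers by μ_θ (4 steps, strictly decreasing):
  μ^(1)=25; μ^(2)=7; μ^(3)=-2; μ^(4)=-29

((2, 0, 0, 0); (0, 0, 0, 2); (0, 0, 3, 0); (0, 2, 0, 0))


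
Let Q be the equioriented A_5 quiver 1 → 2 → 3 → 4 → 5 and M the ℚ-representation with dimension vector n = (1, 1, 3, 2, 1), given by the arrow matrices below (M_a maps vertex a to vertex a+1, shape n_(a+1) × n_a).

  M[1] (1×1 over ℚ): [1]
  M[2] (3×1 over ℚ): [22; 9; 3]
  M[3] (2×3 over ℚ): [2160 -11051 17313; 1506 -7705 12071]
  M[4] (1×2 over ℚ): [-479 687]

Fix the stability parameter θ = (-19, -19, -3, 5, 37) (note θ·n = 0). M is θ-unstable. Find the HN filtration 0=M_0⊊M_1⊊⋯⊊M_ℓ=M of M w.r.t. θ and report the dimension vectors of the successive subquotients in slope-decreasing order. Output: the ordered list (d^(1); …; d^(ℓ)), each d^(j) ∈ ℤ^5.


Barcode: M ≅ I[1,3], I[3,4], I[3,5]. HN layers by μ_θ (4 steps, strictly decreasing):
  μ^(1)=37; μ^(2)=5; μ^(3)=-3; μ^(4)=-19

((0, 0, 0, 0, 1); (0, 0, 0, 2, 0); (0, 0, 3, 0, 0); (1, 1, 0, 0, 0))


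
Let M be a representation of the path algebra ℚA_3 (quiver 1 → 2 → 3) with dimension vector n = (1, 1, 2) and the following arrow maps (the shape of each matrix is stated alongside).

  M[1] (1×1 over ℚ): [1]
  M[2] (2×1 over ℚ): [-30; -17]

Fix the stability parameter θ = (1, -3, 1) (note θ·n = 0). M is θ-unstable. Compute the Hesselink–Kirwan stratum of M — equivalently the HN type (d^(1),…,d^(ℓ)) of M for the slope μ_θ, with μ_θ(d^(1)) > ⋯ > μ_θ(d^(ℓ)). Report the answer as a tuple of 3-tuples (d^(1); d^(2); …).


Via rank(M_{q-1}∘⋯∘M_p): M ≅ I[1,3], I[3,3].
μ_θ-semistable layers: μ^(1)=1; μ^(2)=-1

((0, 0, 2); (1, 1, 0))


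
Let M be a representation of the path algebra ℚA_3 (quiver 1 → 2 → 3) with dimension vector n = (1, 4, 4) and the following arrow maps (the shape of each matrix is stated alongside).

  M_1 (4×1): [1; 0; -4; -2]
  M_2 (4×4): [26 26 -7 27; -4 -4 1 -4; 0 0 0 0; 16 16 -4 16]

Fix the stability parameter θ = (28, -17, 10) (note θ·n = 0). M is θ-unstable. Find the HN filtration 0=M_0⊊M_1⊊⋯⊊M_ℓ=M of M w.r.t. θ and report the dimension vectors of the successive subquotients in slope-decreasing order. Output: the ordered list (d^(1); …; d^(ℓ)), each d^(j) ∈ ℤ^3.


Barcode: M ≅ I[1,2], I[2,2], I[2,3]^2, I[3,3]^2. HN layers by μ_θ (3 steps, strictly decreasing):
  μ^(1)=10; μ^(2)=11/2; μ^(3)=-17

((0, 0, 4); (1, 1, 0); (0, 3, 0))


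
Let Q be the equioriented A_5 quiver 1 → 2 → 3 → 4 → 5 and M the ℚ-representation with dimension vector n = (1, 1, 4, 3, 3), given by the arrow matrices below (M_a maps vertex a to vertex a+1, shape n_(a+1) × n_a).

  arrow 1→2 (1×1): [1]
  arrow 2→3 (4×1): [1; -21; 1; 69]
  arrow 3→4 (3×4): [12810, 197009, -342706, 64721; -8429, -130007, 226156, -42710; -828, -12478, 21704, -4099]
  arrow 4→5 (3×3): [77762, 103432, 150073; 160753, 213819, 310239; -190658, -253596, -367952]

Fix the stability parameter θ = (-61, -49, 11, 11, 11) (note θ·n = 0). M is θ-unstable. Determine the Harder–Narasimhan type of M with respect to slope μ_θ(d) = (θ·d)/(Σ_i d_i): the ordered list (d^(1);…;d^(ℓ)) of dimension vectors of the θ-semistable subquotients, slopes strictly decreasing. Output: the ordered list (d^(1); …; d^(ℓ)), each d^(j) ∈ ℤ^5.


Via rank(M_{q-1}∘⋯∘M_p): M ≅ I[1,5], I[3,3], I[3,5]^2.
μ_θ-semistable layers: μ^(1)=11; μ^(2)=-49; μ^(3)=-61

((0, 0, 4, 3, 3); (0, 1, 0, 0, 0); (1, 0, 0, 0, 0))


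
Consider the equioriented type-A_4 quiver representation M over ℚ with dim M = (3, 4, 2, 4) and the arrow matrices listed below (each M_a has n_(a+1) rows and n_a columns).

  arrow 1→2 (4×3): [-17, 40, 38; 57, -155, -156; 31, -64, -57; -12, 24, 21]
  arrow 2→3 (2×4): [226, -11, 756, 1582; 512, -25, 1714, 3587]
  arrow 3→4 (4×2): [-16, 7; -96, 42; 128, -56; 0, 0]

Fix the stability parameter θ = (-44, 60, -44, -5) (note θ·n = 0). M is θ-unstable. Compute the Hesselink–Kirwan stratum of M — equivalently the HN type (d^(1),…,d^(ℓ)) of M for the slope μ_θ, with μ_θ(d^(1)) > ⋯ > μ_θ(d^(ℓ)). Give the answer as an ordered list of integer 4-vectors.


Via rank(M_{q-1}∘⋯∘M_p): M ≅ I[1,2], I[1,3], I[1,4], I[2,2], I[4,4]^3.
μ_θ-semistable layers: μ^(1)=60; μ^(2)=8; μ^(3)=11/3; μ^(4)=-5; μ^(5)=-44

((0, 2, 0, 0); (0, 1, 1, 0); (0, 1, 1, 1); (0, 0, 0, 3); (3, 0, 0, 0))


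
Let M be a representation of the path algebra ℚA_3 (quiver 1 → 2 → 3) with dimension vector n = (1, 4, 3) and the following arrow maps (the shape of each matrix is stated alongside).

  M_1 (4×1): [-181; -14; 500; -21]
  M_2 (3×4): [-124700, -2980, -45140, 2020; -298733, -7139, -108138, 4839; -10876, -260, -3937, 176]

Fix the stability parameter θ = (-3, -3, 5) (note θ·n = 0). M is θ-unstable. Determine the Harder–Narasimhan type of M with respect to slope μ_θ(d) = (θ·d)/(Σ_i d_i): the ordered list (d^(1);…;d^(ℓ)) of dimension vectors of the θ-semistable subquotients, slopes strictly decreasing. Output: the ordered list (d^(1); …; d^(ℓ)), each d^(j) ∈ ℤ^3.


Barcode: M ≅ I[1,2], I[2,2], I[2,3]^2, I[3,3]. HN layers by μ_θ (2 steps, strictly decreasing):
  μ^(1)=5; μ^(2)=-3

((0, 0, 3); (1, 4, 0))


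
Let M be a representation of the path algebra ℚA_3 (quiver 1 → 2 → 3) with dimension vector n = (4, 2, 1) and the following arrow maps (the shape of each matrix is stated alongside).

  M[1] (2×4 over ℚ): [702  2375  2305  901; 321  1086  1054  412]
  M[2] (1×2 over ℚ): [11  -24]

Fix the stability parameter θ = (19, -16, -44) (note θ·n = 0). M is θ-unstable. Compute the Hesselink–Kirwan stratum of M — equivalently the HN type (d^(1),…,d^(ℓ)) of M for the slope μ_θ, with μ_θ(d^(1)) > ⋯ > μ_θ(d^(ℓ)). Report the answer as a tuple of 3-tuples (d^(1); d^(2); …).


Via rank(M_{q-1}∘⋯∘M_p): M ≅ I[1,1]^2, I[1,2], I[1,3].
μ_θ-semistable layers: μ^(1)=19; μ^(2)=3/2; μ^(3)=-41/3

((2, 0, 0); (1, 1, 0); (1, 1, 1))


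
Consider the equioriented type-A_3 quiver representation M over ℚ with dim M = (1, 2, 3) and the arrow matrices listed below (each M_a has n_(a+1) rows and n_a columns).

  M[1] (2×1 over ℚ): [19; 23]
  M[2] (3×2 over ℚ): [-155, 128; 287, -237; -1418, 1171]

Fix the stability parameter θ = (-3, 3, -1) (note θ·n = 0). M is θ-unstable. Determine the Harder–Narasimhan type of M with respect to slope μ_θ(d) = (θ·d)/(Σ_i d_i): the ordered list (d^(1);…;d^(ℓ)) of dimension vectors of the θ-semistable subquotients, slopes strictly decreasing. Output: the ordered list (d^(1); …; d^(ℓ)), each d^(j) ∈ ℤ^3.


Barcode: M ≅ I[1,3], I[2,3], I[3,3]. HN layers by μ_θ (3 steps, strictly decreasing):
  μ^(1)=1; μ^(2)=-1; μ^(3)=-3

((0, 2, 2); (0, 0, 1); (1, 0, 0))


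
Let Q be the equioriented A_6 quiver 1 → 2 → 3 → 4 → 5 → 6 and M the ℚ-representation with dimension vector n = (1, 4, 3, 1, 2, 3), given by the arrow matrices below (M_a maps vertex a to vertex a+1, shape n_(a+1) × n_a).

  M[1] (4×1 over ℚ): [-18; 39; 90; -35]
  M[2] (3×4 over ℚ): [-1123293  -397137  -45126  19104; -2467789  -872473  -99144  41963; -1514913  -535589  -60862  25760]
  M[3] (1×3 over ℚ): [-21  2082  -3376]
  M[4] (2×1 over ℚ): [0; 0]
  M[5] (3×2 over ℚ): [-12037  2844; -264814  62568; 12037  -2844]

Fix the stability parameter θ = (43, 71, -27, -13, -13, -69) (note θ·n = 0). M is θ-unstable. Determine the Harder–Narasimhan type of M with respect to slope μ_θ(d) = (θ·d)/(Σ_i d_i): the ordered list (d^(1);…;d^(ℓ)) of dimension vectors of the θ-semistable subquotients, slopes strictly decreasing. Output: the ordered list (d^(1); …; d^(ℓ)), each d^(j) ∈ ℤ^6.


Barcode: M ≅ I[1,4], I[2,2]^2, I[2,3], I[3,3], I[5,5], I[5,6], I[6,6]^2. HN layers by μ_θ (7 steps, strictly decreasing):
  μ^(1)=71; μ^(2)=22; μ^(3)=37/2; μ^(4)=-13; μ^(5)=-27; μ^(6)=-41; μ^(7)=-69

((0, 2, 0, 0, 0, 0); (0, 1, 1, 0, 0, 0); (1, 1, 1, 1, 0, 0); (0, 0, 0, 0, 1, 0); (0, 0, 1, 0, 0, 0); (0, 0, 0, 0, 1, 1); (0, 0, 0, 0, 0, 2))


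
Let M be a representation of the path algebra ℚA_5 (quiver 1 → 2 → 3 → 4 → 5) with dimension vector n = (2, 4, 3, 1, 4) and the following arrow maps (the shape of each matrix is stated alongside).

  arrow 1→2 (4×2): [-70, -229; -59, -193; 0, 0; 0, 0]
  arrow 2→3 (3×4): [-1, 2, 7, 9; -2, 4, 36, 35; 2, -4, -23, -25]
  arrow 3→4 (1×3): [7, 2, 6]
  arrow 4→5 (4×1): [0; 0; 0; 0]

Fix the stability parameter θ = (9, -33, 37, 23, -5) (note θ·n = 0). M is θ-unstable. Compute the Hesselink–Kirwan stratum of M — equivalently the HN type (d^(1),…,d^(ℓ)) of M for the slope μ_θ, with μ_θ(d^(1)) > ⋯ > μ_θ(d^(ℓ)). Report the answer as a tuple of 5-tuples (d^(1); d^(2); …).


Via rank(M_{q-1}∘⋯∘M_p): M ≅ I[1,2], I[1,4], I[2,3]^2, I[5,5]^4.
μ_θ-semistable layers: μ^(1)=37; μ^(2)=30; μ^(3)=-5; μ^(4)=-12; μ^(5)=-33

((0, 0, 2, 0, 0); (0, 0, 1, 1, 0); (0, 0, 0, 0, 4); (2, 2, 0, 0, 0); (0, 2, 0, 0, 0))


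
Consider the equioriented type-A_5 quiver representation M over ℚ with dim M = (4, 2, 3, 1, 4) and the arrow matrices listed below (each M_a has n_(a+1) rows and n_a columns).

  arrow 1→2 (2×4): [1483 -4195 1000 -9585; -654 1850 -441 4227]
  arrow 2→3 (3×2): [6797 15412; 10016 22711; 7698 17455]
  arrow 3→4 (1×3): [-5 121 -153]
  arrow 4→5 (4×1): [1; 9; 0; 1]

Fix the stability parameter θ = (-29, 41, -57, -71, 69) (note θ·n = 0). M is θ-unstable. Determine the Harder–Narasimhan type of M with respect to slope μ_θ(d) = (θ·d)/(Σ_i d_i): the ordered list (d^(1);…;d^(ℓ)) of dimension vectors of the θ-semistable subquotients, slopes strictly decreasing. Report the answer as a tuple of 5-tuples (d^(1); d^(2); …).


Barcode: M ≅ I[1,1]^2, I[1,3], I[1,5], I[3,3], I[5,5]^3. HN layers by μ_θ (4 steps, strictly decreasing):
  μ^(1)=69; μ^(2)=-8; μ^(3)=-29; μ^(4)=-57

((0, 0, 0, 0, 4); (0, 1, 1, 0, 0); (4, 1, 1, 1, 0); (0, 0, 1, 0, 0))


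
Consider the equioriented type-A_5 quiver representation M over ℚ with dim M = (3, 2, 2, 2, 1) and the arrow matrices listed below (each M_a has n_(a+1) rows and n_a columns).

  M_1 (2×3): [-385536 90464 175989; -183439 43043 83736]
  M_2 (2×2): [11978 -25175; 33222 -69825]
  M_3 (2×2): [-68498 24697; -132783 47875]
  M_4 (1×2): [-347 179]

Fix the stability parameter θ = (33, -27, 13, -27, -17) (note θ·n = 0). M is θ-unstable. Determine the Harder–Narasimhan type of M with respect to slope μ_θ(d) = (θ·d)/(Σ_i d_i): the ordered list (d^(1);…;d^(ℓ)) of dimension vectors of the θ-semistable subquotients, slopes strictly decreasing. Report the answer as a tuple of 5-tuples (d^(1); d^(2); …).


Barcode: M ≅ I[1,1], I[1,2], I[1,5], I[3,4]. HN layers by μ_θ (4 steps, strictly decreasing):
  μ^(1)=33; μ^(2)=3; μ^(3)=-5; μ^(4)=-7

((1, 0, 0, 0, 0); (1, 1, 0, 0, 0); (1, 1, 1, 1, 1); (0, 0, 1, 1, 0))


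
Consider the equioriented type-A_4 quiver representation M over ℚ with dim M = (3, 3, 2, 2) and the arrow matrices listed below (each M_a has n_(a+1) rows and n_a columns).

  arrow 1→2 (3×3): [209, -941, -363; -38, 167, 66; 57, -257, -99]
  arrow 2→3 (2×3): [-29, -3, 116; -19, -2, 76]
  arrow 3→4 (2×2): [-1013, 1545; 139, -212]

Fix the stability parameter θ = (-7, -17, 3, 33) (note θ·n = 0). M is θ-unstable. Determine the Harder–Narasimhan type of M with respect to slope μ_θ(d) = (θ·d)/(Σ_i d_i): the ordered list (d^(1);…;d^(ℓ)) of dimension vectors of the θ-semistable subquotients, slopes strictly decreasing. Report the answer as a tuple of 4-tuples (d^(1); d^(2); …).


Barcode: M ≅ I[1,1], I[1,4]^2, I[2,2]. HN layers by μ_θ (5 steps, strictly decreasing):
  μ^(1)=33; μ^(2)=3; μ^(3)=-7; μ^(4)=-12; μ^(5)=-17

((0, 0, 0, 2); (0, 0, 2, 0); (1, 0, 0, 0); (2, 2, 0, 0); (0, 1, 0, 0))


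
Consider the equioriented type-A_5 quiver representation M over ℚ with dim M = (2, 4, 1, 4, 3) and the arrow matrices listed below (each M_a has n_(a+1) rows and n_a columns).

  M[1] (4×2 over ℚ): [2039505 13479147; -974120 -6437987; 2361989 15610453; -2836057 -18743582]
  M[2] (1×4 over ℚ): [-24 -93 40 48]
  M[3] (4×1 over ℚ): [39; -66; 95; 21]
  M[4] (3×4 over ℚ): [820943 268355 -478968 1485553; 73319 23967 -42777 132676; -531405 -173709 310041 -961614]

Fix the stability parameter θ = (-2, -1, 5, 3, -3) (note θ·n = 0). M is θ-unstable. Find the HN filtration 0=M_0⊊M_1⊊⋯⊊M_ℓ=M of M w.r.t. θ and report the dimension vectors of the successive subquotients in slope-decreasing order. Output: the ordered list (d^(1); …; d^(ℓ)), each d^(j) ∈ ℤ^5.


Via rank(M_{q-1}∘⋯∘M_p): M ≅ I[1,2], I[1,4], I[2,2]^2, I[4,4], I[4,5]^2, I[5,5].
μ_θ-semistable layers: μ^(1)=4; μ^(2)=3; μ^(3)=0; μ^(4)=-1; μ^(5)=-2; μ^(6)=-3

((0, 0, 1, 1, 0); (0, 0, 0, 1, 0); (0, 0, 0, 2, 2); (0, 4, 0, 0, 0); (2, 0, 0, 0, 0); (0, 0, 0, 0, 1))


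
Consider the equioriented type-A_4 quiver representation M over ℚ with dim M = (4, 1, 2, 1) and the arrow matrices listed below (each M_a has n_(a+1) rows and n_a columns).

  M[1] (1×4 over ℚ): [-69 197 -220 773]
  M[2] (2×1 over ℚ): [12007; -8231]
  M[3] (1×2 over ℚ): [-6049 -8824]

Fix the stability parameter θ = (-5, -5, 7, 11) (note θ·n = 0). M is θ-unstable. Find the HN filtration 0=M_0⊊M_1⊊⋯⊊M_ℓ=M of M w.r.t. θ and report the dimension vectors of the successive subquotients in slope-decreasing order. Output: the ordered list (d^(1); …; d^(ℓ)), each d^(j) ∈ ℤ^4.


Via rank(M_{q-1}∘⋯∘M_p): M ≅ I[1,1]^3, I[1,4], I[3,3].
μ_θ-semistable layers: μ^(1)=11; μ^(2)=7; μ^(3)=-5

((0, 0, 0, 1); (0, 0, 2, 0); (4, 1, 0, 0))


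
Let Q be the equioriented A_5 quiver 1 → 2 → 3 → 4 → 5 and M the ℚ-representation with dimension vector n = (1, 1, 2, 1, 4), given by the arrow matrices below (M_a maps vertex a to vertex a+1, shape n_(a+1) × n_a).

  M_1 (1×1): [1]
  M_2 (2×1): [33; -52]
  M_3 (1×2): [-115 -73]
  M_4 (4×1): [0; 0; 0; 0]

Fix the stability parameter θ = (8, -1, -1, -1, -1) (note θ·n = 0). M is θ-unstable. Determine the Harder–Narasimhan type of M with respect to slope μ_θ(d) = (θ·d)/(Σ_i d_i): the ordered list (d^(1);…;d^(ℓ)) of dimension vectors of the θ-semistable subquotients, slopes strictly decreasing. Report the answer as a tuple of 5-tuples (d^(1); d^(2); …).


Barcode: M ≅ I[1,4], I[3,3], I[5,5]^4. HN layers by μ_θ (2 steps, strictly decreasing):
  μ^(1)=5/4; μ^(2)=-1

((1, 1, 1, 1, 0); (0, 0, 1, 0, 4))


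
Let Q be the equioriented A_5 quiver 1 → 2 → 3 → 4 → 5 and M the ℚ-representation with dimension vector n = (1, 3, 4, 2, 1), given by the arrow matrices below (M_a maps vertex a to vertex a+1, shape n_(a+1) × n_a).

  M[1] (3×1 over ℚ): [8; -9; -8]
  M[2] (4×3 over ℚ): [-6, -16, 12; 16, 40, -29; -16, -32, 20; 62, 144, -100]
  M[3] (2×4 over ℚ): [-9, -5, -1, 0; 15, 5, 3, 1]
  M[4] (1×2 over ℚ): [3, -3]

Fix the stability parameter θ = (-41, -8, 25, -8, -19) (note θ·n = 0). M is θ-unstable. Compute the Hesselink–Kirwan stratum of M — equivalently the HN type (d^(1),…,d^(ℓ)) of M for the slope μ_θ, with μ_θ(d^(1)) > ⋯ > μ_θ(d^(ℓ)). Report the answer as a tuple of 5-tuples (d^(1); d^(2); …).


Via rank(M_{q-1}∘⋯∘M_p): M ≅ I[1,2], I[2,4], I[2,5], I[3,3]^2.
μ_θ-semistable layers: μ^(1)=25; μ^(2)=17/2; μ^(3)=-2/3; μ^(4)=-8; μ^(5)=-41

((0, 0, 2, 0, 0); (0, 0, 1, 1, 0); (0, 0, 1, 1, 1); (0, 3, 0, 0, 0); (1, 0, 0, 0, 0))


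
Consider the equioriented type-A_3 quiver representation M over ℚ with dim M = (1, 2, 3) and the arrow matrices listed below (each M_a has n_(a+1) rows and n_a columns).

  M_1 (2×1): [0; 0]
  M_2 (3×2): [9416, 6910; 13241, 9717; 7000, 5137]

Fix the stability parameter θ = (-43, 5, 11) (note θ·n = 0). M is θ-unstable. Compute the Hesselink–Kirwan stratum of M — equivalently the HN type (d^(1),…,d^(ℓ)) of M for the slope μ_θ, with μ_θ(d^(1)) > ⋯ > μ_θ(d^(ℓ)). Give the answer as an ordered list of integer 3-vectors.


Via rank(M_{q-1}∘⋯∘M_p): M ≅ I[1,1], I[2,3]^2, I[3,3].
μ_θ-semistable layers: μ^(1)=11; μ^(2)=5; μ^(3)=-43

((0, 0, 3); (0, 2, 0); (1, 0, 0))


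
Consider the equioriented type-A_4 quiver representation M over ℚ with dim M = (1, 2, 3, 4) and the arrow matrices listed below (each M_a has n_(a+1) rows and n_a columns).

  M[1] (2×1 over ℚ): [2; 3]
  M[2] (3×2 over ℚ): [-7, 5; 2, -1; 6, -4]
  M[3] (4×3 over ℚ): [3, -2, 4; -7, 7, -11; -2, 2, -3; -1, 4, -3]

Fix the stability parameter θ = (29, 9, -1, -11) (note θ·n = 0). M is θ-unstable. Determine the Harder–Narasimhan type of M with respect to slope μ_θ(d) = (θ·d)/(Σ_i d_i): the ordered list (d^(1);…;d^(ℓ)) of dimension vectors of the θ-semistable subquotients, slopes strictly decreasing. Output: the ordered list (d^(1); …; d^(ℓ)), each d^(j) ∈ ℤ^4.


Via rank(M_{q-1}∘⋯∘M_p): M ≅ I[1,4], I[2,4], I[3,4], I[4,4].
μ_θ-semistable layers: μ^(1)=13/2; μ^(2)=-1; μ^(3)=-6; μ^(4)=-11

((1, 1, 1, 1); (0, 1, 1, 1); (0, 0, 1, 1); (0, 0, 0, 1))


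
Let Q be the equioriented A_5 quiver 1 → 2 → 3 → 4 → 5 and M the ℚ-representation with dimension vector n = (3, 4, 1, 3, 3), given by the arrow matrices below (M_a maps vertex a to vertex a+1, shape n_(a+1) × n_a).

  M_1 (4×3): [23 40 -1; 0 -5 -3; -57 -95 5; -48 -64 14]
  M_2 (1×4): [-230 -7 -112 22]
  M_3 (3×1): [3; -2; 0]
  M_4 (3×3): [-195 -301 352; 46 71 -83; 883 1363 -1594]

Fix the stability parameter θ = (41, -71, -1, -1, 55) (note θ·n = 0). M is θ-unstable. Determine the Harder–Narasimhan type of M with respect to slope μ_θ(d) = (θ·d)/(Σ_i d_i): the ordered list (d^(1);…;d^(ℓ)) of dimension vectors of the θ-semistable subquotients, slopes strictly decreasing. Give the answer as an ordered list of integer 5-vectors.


Via rank(M_{q-1}∘⋯∘M_p): M ≅ I[1,2]^2, I[1,5], I[2,2], I[4,4], I[4,5], I[5,5].
μ_θ-semistable layers: μ^(1)=55; μ^(2)=-1; μ^(3)=-15; μ^(4)=-71

((0, 0, 0, 0, 3); (0, 0, 1, 3, 0); (3, 3, 0, 0, 0); (0, 1, 0, 0, 0))


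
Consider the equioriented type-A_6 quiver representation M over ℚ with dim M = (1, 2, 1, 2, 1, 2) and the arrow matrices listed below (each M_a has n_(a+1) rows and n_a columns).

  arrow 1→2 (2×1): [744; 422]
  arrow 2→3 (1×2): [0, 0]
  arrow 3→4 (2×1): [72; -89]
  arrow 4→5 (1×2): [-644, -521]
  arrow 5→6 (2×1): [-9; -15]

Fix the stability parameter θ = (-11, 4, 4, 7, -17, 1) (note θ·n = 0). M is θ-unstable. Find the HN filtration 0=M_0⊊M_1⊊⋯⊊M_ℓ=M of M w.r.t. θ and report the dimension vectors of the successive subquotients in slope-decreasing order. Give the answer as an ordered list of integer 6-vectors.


Barcode: M ≅ I[1,2], I[2,2], I[3,6], I[4,4], I[6,6]. HN layers by μ_θ (5 steps, strictly decreasing):
  μ^(1)=7; μ^(2)=4; μ^(3)=1; μ^(4)=-2; μ^(5)=-11

((0, 0, 0, 1, 0, 0); (0, 2, 0, 0, 0, 0); (0, 0, 0, 0, 0, 2); (0, 0, 1, 1, 1, 0); (1, 0, 0, 0, 0, 0))


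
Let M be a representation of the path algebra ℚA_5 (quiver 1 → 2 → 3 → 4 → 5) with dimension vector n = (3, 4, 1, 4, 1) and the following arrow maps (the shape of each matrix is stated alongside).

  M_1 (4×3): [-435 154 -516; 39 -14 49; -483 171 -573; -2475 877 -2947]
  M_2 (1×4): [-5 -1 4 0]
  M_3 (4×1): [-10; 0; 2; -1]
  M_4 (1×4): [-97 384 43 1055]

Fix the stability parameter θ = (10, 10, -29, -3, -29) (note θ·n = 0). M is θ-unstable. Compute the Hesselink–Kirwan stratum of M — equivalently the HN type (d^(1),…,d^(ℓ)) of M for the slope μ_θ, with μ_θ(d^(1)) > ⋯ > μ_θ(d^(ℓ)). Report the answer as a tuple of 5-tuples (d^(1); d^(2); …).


Interval decomposition of M: I[1,2]^2, I[1,5], I[2,2], I[4,4]^3.
HN type (ℓ=3): μ^(1)=10; μ^(2)=-3; μ^(3)=-41/5

((2, 3, 0, 0, 0); (0, 0, 0, 3, 0); (1, 1, 1, 1, 1))


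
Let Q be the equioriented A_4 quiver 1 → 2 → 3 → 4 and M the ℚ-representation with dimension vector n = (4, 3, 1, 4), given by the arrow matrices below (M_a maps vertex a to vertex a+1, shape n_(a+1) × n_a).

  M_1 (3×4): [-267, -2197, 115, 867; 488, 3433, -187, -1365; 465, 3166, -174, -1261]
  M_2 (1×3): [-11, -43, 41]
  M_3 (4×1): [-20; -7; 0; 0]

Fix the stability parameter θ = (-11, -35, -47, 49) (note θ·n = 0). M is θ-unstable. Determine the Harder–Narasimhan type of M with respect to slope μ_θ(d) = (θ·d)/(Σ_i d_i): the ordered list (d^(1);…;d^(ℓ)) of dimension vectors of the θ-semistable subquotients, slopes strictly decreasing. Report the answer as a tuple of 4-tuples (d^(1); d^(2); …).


Barcode: M ≅ I[1,1], I[1,2]^2, I[1,4], I[4,4]^3. HN layers by μ_θ (4 steps, strictly decreasing):
  μ^(1)=49; μ^(2)=-11; μ^(3)=-23; μ^(4)=-31

((0, 0, 0, 4); (1, 0, 0, 0); (2, 2, 0, 0); (1, 1, 1, 0))


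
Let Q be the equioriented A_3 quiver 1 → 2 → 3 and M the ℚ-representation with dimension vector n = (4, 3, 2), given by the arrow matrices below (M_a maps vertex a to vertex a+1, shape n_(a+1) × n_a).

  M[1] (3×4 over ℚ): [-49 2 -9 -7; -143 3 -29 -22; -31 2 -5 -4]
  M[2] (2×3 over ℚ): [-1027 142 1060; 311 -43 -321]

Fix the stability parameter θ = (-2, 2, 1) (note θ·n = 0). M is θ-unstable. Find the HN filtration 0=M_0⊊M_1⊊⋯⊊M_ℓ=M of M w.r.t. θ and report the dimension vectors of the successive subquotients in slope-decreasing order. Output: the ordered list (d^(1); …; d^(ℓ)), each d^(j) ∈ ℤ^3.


Interval decomposition of M: I[1,1], I[1,2], I[1,3]^2.
HN type (ℓ=3): μ^(1)=2; μ^(2)=3/2; μ^(3)=-2

((0, 1, 0); (0, 2, 2); (4, 0, 0))


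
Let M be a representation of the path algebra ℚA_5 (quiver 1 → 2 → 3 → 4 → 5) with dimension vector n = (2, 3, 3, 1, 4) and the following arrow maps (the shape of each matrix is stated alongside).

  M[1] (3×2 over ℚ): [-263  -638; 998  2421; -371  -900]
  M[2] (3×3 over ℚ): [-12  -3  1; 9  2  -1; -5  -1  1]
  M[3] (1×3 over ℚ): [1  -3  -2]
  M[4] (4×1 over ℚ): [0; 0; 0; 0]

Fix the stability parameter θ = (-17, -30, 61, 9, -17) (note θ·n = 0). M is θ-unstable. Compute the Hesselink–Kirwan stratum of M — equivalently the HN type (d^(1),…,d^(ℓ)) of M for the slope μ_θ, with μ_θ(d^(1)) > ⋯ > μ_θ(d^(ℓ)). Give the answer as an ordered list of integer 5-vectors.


Via rank(M_{q-1}∘⋯∘M_p): M ≅ I[1,3], I[1,4], I[2,3], I[5,5]^4.
μ_θ-semistable layers: μ^(1)=61; μ^(2)=35; μ^(3)=-17; μ^(4)=-47/2; μ^(5)=-30

((0, 0, 2, 0, 0); (0, 0, 1, 1, 0); (0, 0, 0, 0, 4); (2, 2, 0, 0, 0); (0, 1, 0, 0, 0))


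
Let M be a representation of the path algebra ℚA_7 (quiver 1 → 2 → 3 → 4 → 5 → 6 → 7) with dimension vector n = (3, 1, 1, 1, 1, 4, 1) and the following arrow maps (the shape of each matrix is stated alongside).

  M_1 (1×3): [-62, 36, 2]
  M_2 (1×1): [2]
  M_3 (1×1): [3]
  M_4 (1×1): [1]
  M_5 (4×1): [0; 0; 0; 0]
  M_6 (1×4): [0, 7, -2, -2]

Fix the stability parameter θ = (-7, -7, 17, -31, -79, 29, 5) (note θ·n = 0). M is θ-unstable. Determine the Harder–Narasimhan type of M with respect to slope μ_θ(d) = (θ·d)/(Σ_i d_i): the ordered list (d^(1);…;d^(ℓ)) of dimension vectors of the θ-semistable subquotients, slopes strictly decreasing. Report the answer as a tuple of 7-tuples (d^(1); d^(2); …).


Via rank(M_{q-1}∘⋯∘M_p): M ≅ I[1,1]^2, I[1,5], I[6,6]^3, I[6,7].
μ_θ-semistable layers: μ^(1)=29; μ^(2)=17; μ^(3)=-7; μ^(4)=-107/5

((0, 0, 0, 0, 0, 3, 0); (0, 0, 0, 0, 0, 1, 1); (2, 0, 0, 0, 0, 0, 0); (1, 1, 1, 1, 1, 0, 0))


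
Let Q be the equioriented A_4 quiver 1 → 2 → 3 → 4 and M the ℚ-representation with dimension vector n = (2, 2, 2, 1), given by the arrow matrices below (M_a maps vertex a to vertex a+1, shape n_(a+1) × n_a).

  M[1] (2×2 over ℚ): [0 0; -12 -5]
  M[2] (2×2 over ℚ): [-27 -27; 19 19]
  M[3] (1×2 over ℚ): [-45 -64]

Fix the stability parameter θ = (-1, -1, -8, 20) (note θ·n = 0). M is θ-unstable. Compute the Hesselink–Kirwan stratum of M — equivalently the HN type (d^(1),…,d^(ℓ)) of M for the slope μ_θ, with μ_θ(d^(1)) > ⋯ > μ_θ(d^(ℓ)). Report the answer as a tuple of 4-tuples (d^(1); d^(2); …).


Barcode: M ≅ I[1,1], I[1,4], I[2,2], I[3,3]. HN layers by μ_θ (4 steps, strictly decreasing):
  μ^(1)=20; μ^(2)=-1; μ^(3)=-10/3; μ^(4)=-8

((0, 0, 0, 1); (1, 1, 0, 0); (1, 1, 1, 0); (0, 0, 1, 0))


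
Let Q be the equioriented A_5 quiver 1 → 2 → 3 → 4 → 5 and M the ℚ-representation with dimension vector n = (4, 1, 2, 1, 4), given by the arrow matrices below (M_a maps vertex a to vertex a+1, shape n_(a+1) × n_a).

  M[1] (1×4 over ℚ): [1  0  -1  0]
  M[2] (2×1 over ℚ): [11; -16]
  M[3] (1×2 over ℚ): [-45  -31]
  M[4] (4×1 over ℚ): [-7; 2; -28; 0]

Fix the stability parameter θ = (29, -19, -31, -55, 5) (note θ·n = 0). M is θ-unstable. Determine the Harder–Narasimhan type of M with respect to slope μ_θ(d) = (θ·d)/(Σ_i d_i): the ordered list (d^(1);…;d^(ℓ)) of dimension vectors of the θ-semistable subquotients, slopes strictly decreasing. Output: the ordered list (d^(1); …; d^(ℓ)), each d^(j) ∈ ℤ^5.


Interval decomposition of M: I[1,1]^3, I[1,5], I[3,3], I[5,5]^3.
HN type (ℓ=4): μ^(1)=29; μ^(2)=5; μ^(3)=-19; μ^(4)=-31

((3, 0, 0, 0, 0); (0, 0, 0, 0, 4); (1, 1, 1, 1, 0); (0, 0, 1, 0, 0))


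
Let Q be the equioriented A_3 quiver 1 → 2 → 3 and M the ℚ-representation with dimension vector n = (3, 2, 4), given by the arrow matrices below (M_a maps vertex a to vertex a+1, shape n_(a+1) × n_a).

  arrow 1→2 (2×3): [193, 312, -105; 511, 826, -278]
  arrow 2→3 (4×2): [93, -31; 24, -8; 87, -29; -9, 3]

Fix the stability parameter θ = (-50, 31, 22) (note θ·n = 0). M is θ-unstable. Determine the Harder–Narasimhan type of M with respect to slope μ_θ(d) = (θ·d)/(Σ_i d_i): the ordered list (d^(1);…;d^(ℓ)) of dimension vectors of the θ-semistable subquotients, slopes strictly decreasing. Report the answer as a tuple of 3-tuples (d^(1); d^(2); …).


Barcode: M ≅ I[1,1], I[1,2], I[1,3], I[3,3]^3. HN layers by μ_θ (4 steps, strictly decreasing):
  μ^(1)=31; μ^(2)=53/2; μ^(3)=22; μ^(4)=-50

((0, 1, 0); (0, 1, 1); (0, 0, 3); (3, 0, 0))


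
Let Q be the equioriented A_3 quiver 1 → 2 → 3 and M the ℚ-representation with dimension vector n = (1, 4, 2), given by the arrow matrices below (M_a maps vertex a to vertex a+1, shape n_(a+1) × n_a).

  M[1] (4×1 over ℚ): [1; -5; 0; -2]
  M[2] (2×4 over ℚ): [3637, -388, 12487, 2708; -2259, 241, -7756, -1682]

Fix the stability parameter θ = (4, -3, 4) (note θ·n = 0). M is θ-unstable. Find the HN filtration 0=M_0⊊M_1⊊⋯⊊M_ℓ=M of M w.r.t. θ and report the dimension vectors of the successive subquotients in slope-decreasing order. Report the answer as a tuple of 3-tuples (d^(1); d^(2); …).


Via rank(M_{q-1}∘⋯∘M_p): M ≅ I[1,3], I[2,2]^2, I[2,3].
μ_θ-semistable layers: μ^(1)=4; μ^(2)=1/2; μ^(3)=-3

((0, 0, 2); (1, 1, 0); (0, 3, 0))


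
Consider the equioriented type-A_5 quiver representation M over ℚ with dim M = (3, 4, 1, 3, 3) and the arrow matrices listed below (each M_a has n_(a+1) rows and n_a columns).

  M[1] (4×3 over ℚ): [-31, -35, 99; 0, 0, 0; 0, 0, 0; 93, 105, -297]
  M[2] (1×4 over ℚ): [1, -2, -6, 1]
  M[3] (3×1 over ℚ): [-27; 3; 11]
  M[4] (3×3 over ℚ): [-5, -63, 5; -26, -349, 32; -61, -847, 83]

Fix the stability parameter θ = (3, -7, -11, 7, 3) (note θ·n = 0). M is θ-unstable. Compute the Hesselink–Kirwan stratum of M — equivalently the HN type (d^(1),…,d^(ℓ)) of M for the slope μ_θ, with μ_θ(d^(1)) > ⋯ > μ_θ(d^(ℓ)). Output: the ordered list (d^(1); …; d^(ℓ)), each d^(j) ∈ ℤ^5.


Via rank(M_{q-1}∘⋯∘M_p): M ≅ I[1,1]^2, I[1,5], I[2,2]^3, I[4,5]^2.
μ_θ-semistable layers: μ^(1)=5; μ^(2)=3; μ^(3)=-5; μ^(4)=-7

((0, 0, 0, 3, 3); (2, 0, 0, 0, 0); (1, 1, 1, 0, 0); (0, 3, 0, 0, 0))


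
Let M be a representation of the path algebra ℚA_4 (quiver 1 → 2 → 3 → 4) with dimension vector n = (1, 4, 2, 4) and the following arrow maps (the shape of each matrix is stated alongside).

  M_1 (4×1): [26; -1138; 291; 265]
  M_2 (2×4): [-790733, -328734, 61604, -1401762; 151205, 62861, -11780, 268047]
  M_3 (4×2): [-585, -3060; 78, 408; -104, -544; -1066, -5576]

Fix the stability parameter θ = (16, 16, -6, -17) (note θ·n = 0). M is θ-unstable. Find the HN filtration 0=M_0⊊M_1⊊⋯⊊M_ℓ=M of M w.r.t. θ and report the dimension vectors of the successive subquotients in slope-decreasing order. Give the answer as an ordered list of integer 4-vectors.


Barcode: M ≅ I[1,3], I[2,2]^2, I[2,4], I[4,4]^3. HN layers by μ_θ (4 steps, strictly decreasing):
  μ^(1)=16; μ^(2)=26/3; μ^(3)=-7/3; μ^(4)=-17

((0, 2, 0, 0); (1, 1, 1, 0); (0, 1, 1, 1); (0, 0, 0, 3))


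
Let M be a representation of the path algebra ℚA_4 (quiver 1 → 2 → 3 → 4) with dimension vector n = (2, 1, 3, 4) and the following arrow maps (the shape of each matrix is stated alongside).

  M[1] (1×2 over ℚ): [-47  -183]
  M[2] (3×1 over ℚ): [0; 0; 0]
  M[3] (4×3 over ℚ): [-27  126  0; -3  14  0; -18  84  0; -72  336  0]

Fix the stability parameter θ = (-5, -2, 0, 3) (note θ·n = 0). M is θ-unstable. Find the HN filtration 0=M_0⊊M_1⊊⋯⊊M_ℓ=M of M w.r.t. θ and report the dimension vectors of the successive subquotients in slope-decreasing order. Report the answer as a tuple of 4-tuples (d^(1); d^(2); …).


Barcode: M ≅ I[1,1], I[1,2], I[3,3]^2, I[3,4], I[4,4]^3. HN layers by μ_θ (4 steps, strictly decreasing):
  μ^(1)=3; μ^(2)=0; μ^(3)=-2; μ^(4)=-5

((0, 0, 0, 4); (0, 0, 3, 0); (0, 1, 0, 0); (2, 0, 0, 0))


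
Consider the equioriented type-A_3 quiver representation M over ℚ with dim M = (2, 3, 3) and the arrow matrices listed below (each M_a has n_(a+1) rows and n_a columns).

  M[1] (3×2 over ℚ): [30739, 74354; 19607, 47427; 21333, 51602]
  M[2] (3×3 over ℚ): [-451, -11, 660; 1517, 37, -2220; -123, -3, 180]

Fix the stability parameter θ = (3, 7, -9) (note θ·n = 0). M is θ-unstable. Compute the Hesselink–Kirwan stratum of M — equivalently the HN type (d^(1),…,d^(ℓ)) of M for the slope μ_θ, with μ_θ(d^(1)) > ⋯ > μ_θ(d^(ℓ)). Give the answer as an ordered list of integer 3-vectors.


Via rank(M_{q-1}∘⋯∘M_p): M ≅ I[1,2], I[1,3], I[2,2], I[3,3]^2.
μ_θ-semistable layers: μ^(1)=7; μ^(2)=3; μ^(3)=1/3; μ^(4)=-9

((0, 2, 0); (1, 0, 0); (1, 1, 1); (0, 0, 2))


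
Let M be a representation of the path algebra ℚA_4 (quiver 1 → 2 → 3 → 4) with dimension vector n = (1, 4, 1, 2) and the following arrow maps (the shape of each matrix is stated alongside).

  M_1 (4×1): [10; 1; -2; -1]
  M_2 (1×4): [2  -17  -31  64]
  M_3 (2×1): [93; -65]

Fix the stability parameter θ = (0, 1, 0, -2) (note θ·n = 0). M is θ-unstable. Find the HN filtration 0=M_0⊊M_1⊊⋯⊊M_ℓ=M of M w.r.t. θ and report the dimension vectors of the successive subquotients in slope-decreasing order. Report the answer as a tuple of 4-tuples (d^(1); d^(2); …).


Barcode: M ≅ I[1,4], I[2,2]^3, I[4,4]. HN layers by μ_θ (3 steps, strictly decreasing):
  μ^(1)=1; μ^(2)=-1/4; μ^(3)=-2

((0, 3, 0, 0); (1, 1, 1, 1); (0, 0, 0, 1))


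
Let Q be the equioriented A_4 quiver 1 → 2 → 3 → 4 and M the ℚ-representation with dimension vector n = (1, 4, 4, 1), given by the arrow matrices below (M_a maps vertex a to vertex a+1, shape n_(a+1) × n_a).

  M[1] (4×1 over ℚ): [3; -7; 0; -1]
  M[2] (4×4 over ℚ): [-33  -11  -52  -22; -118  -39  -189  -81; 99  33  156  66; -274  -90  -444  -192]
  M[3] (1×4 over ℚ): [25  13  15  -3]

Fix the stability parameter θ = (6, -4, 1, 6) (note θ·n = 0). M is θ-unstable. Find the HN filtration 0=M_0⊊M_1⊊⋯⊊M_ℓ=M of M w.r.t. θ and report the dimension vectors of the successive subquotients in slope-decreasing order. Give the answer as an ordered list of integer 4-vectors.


Interval decomposition of M: I[1,2], I[2,2], I[2,3], I[2,4], I[3,3]^2.
HN type (ℓ=3): μ^(1)=6; μ^(2)=1; μ^(3)=-4

((0, 0, 0, 1); (1, 1, 4, 0); (0, 3, 0, 0))


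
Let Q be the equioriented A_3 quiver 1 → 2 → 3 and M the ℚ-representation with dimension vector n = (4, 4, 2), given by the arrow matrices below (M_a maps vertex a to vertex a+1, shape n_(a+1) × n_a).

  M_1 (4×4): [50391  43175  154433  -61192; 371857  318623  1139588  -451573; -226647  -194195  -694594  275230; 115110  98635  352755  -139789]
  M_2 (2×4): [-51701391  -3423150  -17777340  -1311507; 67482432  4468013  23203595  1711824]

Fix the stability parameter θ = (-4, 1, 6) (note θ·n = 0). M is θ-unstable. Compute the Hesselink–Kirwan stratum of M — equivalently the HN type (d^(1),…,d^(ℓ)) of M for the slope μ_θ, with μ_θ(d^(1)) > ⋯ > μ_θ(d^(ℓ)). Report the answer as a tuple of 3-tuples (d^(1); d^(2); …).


Via rank(M_{q-1}∘⋯∘M_p): M ≅ I[1,2]^2, I[1,3]^2.
μ_θ-semistable layers: μ^(1)=6; μ^(2)=1; μ^(3)=-4

((0, 0, 2); (0, 4, 0); (4, 0, 0))


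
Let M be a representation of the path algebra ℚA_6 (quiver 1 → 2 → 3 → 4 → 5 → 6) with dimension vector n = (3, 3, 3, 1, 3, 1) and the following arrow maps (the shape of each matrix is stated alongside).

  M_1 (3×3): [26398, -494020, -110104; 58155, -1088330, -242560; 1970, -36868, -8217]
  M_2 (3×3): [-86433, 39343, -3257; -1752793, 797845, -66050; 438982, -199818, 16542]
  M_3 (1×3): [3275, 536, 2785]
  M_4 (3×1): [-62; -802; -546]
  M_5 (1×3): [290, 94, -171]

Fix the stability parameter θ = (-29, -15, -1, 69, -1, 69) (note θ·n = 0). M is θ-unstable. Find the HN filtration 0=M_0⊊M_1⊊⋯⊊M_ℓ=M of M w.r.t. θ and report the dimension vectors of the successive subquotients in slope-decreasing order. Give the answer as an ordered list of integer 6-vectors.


Via rank(M_{q-1}∘⋯∘M_p): M ≅ I[1,1], I[1,3], I[1,6], I[2,2], I[3,3], I[5,5]^2.
μ_θ-semistable layers: μ^(1)=69; μ^(2)=34; μ^(3)=-1; μ^(4)=-15; μ^(5)=-29

((0, 0, 0, 0, 0, 1); (0, 0, 0, 1, 1, 0); (0, 0, 3, 0, 2, 0); (0, 3, 0, 0, 0, 0); (3, 0, 0, 0, 0, 0))


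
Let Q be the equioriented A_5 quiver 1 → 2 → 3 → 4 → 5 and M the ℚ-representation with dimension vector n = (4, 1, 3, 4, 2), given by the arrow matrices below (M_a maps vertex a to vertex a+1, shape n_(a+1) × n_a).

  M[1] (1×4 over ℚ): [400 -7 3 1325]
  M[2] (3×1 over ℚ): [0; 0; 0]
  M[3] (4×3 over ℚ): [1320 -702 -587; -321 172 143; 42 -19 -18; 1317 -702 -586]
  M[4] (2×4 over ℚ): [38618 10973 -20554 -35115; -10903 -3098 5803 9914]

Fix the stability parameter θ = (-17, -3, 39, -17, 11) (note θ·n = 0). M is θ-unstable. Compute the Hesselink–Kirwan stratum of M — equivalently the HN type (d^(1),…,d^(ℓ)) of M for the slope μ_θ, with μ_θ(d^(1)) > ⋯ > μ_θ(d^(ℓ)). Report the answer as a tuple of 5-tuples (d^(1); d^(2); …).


Barcode: M ≅ I[1,1]^3, I[1,2], I[3,4], I[3,5]^2, I[4,4]. HN layers by μ_θ (3 steps, strictly decreasing):
  μ^(1)=11; μ^(2)=-3; μ^(3)=-17

((0, 0, 3, 3, 2); (0, 1, 0, 0, 0); (4, 0, 0, 1, 0))


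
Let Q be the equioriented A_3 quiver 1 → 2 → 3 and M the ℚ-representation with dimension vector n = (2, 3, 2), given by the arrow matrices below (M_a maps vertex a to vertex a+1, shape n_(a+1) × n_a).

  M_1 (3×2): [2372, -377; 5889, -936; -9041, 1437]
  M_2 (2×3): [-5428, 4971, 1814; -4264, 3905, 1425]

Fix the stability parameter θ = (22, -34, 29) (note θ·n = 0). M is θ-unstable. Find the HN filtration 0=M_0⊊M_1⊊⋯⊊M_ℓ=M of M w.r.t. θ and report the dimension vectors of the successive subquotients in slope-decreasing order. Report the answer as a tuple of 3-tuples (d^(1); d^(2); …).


Via rank(M_{q-1}∘⋯∘M_p): M ≅ I[1,3]^2, I[2,2].
μ_θ-semistable layers: μ^(1)=29; μ^(2)=-6; μ^(3)=-34

((0, 0, 2); (2, 2, 0); (0, 1, 0))


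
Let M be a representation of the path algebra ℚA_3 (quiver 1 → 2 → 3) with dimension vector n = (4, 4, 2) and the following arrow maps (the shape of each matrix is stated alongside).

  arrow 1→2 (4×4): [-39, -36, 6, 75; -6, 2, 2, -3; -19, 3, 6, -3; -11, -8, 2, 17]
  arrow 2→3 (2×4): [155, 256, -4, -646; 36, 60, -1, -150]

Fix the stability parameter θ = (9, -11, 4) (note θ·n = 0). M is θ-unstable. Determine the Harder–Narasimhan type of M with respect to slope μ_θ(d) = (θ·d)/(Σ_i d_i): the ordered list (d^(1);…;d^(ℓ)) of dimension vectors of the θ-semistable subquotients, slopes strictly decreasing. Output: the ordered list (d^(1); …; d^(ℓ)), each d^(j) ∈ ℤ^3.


Interval decomposition of M: I[1,1], I[1,2], I[1,3]^2, I[2,2].
HN type (ℓ=4): μ^(1)=9; μ^(2)=4; μ^(3)=-1; μ^(4)=-11

((1, 0, 0); (0, 0, 2); (3, 3, 0); (0, 1, 0))


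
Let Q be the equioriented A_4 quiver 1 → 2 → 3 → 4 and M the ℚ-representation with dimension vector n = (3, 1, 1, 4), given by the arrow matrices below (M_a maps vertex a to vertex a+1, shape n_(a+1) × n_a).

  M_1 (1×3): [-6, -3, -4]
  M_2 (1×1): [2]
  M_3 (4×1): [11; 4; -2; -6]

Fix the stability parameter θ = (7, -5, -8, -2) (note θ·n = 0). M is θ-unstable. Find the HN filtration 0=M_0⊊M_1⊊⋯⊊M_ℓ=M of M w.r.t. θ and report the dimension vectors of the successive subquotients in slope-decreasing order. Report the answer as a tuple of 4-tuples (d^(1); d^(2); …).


Barcode: M ≅ I[1,1]^2, I[1,4], I[4,4]^3. HN layers by μ_θ (2 steps, strictly decreasing):
  μ^(1)=7; μ^(2)=-2

((2, 0, 0, 0); (1, 1, 1, 4))


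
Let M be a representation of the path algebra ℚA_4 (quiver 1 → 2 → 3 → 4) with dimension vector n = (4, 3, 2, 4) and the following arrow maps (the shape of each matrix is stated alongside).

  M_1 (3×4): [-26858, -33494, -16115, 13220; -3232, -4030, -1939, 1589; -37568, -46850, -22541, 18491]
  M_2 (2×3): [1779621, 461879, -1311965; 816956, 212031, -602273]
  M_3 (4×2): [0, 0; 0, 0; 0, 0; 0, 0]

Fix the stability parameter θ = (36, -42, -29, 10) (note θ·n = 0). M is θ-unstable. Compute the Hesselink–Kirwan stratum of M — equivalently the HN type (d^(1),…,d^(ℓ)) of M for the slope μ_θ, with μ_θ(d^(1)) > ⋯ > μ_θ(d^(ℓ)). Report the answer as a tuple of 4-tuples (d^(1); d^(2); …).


Via rank(M_{q-1}∘⋯∘M_p): M ≅ I[1,1]^2, I[1,2], I[1,3], I[2,3], I[4,4]^4.
μ_θ-semistable layers: μ^(1)=36; μ^(2)=10; μ^(3)=-3; μ^(4)=-35/3; μ^(5)=-29; μ^(6)=-42

((2, 0, 0, 0); (0, 0, 0, 4); (1, 1, 0, 0); (1, 1, 1, 0); (0, 0, 1, 0); (0, 1, 0, 0))
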